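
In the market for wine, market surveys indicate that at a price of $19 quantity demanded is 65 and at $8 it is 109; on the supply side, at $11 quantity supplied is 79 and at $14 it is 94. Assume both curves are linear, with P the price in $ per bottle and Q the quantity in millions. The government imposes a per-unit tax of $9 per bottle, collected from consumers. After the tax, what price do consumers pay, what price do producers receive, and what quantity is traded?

Demand slope: (109 − 65)/(8 − 19) = -4, so Qd = 141 − 4P.
Supply slope: (94 − 79)/(14 − 11) = 5, so Qs = 5P + 24.
Before the tax: set 141 − 4P = 5P + 24 → P* = $13, Q* = 89.
With the tax collected from consumers, demand (in seller-price terms) shifts: Qd = 141 − 4(P + 9).
New equilibrium: consumers pay $18, producers receive $9, Q = 69. (Wedge: Pb − Ps = 9.)

Consumers pay $18; producers receive $9; quantity = 69.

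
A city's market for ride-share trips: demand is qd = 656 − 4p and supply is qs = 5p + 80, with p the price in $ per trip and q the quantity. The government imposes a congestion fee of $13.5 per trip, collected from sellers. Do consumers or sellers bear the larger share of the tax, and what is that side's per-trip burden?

Consumers bear the larger share: $7.5 per trip.

Before the tax: set 656 − 4p = 5p + 80 → p* = $64, q* = 400.
With the tax collected from sellers, supply shifts: qs = 5(p − 13.5) + 80.
Solving gives q = 370 with consumers paying $71.5 and sellers receiving $58 (the $13.5 wedge).
Per-trip burden: consumers $7.5, sellers $6.
Consumers take the larger share because demand is less price-elastic here (demand slope 4 vs supply slope 5).
The less price-elastic side of the market bears the larger share of a per-unit tax.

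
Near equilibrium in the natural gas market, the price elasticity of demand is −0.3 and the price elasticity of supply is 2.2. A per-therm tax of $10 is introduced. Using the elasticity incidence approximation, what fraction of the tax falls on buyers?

Incidence ratio: buyers' share ≈ εs / (εs + |εd|) = 2.2 / (2.2 + 0.3) = 0.88.
Supply is the more elastic side, so buyers bear the larger share.

Buyers' share ≈ 0.88.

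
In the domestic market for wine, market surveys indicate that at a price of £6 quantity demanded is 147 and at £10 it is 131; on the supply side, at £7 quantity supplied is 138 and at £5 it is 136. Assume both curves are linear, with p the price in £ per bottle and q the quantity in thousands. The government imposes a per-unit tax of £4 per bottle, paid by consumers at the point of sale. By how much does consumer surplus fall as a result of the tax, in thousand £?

Consumer surplus falls by £109.92 thousand.

Demand slope: (131 − 147)/(10 − 6) = -4, so qd = 171 − 4p.
Supply slope: (136 − 138)/(5 − 7) = 1, so qs = p + 131.
Without the tax, 171 − 4p = p + 131 gives 5p = 40, so p* = £8 and q* = 139.
With the tax collected from consumers, demand (in seller-price terms) shifts: qd = 171 − 4(p + 4).
Solving gives q = 135.8 with consumers paying £8.8 and suppliers receiving £4.8 (the £4 wedge).
ΔCS is the trapezoid between Q = 135.8 and Q = 139 of height £0.8: ½ · (139 + 135.8) · 0.8 = £109.92.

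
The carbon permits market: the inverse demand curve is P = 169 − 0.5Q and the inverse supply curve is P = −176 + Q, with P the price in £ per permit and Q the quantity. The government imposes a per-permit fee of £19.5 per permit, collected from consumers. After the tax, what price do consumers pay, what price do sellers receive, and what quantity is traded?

Rewrite in direct form: Qd = 338 − 2P and Qs = P + 176.
Without the tax, 338 − 2P = P + 176 gives 3P = 162, so P* = £54 and Q* = 230.
With the tax collected from consumers, demand (in seller-price terms) shifts: Qd = 338 − 2(P + 19.5).
New equilibrium: consumers pay £60.5, sellers receive £41, Q = 217. (Wedge: Pb − Ps = 19.5.)
The less price-elastic side of the market bears the larger share of a per-unit tax.

Consumers pay £60.5; sellers receive £41; quantity = 217.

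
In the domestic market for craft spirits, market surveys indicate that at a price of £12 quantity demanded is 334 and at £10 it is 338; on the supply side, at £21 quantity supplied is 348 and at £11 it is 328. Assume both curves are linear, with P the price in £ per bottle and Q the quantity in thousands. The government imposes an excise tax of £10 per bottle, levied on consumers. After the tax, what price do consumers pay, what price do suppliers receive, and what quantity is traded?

Demand slope: (338 − 334)/(10 − 12) = -2, so Qd = 358 − 2P.
Supply slope: (328 − 348)/(11 − 21) = 2, so Qs = 2P + 306.
Without the tax, 358 − 2P = 2P + 306 gives 4P = 52, so P* = £13 and Q* = 332.
With the tax collected from consumers, demand (in seller-price terms) shifts: Qd = 358 − 2(P + 10).
Solving gives Q = 322 with consumers paying £18 and suppliers receiving £8 (the £10 wedge).
The less price-elastic side of the market bears the larger share of a per-unit tax.

Consumers pay £18; suppliers receive £8; quantity = 322.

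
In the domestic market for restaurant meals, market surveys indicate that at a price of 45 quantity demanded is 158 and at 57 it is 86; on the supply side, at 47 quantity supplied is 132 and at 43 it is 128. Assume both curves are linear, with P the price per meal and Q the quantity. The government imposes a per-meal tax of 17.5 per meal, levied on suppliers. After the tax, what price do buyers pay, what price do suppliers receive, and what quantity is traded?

Buyers pay 51.5; suppliers receive 34; quantity = 119.

Demand slope: (86 − 158)/(57 − 45) = -6, so Qd = 428 − 6P.
Supply slope: (128 − 132)/(43 − 47) = 1, so Qs = P + 85.
Before the tax: set 428 − 6P = P + 85 → P* = 49, Q* = 134.
With the tax collected from suppliers, supply shifts: Qs = (P − 17.5) + 85.
Solving gives Q = 119 with buyers paying 51.5 and suppliers receiving 34 (the 17.5 wedge).
The less price-elastic side of the market bears the larger share of a per-unit tax.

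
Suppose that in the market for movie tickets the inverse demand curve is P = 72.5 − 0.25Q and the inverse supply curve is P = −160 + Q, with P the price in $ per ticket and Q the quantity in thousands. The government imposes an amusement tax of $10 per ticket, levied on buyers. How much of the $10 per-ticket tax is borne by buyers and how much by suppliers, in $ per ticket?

Buyers bear $2 per ticket; suppliers bear $8 per ticket.

Inverting to Q(P) form: Qd = 290 − 4P; Qs = P + 160.
Without the tax, 290 − 4P = P + 160 gives 5P = 130, so P* = $26 and Q* = 186.
With the tax collected from buyers, demand (in seller-price terms) shifts: Qd = 290 − 4(P + 10).
Solving gives Q = 178 with buyers paying $28 and suppliers receiving $18 (the $10 wedge).
Burden on buyers: $2; on suppliers: $8. (They sum to $10.)
The less price-elastic side of the market bears the larger share of a per-unit tax.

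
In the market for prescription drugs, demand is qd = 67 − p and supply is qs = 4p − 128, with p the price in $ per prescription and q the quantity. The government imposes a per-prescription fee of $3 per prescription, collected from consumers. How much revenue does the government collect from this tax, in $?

Before the tax: set 67 − p = 4p − 128 → p* = $39, q* = 28.
With the tax collected from consumers, demand (in seller-price terms) shifts: qd = 67 − (p + 3).
New equilibrium: consumers pay $41.4, sellers receive $38.4, q = 25.6. (Wedge: pb − ps = 3.)
Revenue = t · Q = 3 · 25.6 = $76.8.

Tax revenue = $76.8.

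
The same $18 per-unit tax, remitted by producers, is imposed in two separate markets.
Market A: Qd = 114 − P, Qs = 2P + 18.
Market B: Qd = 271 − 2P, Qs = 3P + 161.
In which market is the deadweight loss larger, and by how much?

Market A: pre-tax P* = $32, Q* = 82; post-tax Q = 70; deadweight loss = $108.
Market B: pre-tax P* = $22, Q* = 227; post-tax Q = 205.4; deadweight loss = $194.4.
Difference: $108 vs $194.4 → market B is larger by $86.4.

Market B, by $86.4.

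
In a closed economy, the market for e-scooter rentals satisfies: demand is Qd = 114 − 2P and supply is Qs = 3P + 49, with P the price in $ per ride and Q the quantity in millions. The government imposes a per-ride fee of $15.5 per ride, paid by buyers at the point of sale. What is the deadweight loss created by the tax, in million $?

Deadweight loss = $144.15 million.

Before the tax: set 114 − 2P = 3P + 49 → P* = $13, Q* = 88.
With the tax collected from buyers, demand (in seller-price terms) shifts: Qd = 114 − 2(P + 15.5).
Solving gives Q = 69.4 with buyers paying $22.3 and sellers receiving $6.8 (the $15.5 wedge).
Quantity falls by |ΔQ| = |88 − 69.4| = 18.6.
DWL = ½ · t · |ΔQ| = ½ · 15.5 · 18.6 = $144.15.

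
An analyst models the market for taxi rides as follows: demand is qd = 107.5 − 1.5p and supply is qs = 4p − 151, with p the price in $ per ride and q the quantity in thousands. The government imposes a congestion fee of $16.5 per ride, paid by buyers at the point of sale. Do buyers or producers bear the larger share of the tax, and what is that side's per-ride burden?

Without the tax, 107.5 − 1.5p = 4p − 151 gives 5.5p = 258.5, so p* = $47 and q* = 37.
With the tax collected from buyers, demand (in seller-price terms) shifts: qd = 107.5 − 1.5(p + 16.5).
Solving gives q = 19 with buyers paying $59 and producers receiving $42.5 (the $16.5 wedge).
Per-ride burden: buyers $12, producers $4.5.
Buyers take the larger share because demand is less price-elastic here (demand slope 1.5 vs supply slope 4).
The less price-elastic side of the market bears the larger share of a per-unit tax.

Buyers bear the larger share: $12 per ride.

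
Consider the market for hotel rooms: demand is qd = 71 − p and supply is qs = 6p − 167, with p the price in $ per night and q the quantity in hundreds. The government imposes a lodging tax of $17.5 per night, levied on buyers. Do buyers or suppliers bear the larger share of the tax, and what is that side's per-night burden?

Buyers bear the larger share: $15 per night.

Before the tax: set 71 − p = 6p − 167 → p* = $34, q* = 37.
With the tax collected from buyers, demand (in seller-price terms) shifts: qd = 71 − (p + 17.5).
Solving gives q = 22 with buyers paying $49 and suppliers receiving $31.5 (the $17.5 wedge).
Per-night burden: buyers $15, suppliers $2.5.
Buyers take the larger share because demand is less price-elastic here (demand slope 1 vs supply slope 6).
The less price-elastic side of the market bears the larger share of a per-unit tax.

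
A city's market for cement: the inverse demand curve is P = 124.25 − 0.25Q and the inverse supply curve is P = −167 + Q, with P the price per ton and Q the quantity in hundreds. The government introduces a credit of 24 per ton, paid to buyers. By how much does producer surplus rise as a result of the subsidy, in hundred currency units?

Producer surplus rises by 4657.92 hundred.

Rewrite in direct form: Qd = 497 − 4P and Qs = P + 167.
Before the subsidy: set 497 − 4P = P + 167 → P* = 66, Q* = 233.
With a per-unit subsidy paid to buyers, each effectively pays P − 24, so demand becomes Qd = 497 − 4(P − 24).
Solving gives Q = 252.2 with buyers paying 61.2 and sellers receiving 85.2 (the 24 wedge).
ΔPS is the trapezoid between Q = 252.2 and Q = 233 of height 19.2: ½ · (233 + 252.2) · 19.2 = 4657.92.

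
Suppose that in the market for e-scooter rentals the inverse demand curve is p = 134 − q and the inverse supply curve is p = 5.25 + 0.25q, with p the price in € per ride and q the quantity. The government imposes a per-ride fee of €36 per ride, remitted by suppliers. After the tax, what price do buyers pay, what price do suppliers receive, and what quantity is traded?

Buyers pay €59.8; suppliers receive €23.8; quantity = 74.2.

Rewrite in direct form: qd = 134 − p and qs = 4p − 21.
Before the tax: set 134 − p = 4p − 21 → p* = €31, q* = 103.
With the tax collected from suppliers, supply shifts: qs = 4(p − 36) − 21.
Solving gives q = 74.2 with buyers paying €59.8 and suppliers receiving €23.8 (the €36 wedge).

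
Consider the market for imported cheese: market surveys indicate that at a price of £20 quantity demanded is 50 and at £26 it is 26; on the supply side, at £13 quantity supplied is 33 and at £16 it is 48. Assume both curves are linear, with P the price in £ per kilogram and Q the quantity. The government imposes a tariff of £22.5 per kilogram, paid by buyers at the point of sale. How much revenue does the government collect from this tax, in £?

Tax revenue = £180.

Demand slope: (26 − 50)/(26 − 20) = -4, so Qd = 130 − 4P.
Supply slope: (48 − 33)/(16 − 13) = 5, so Qs = 5P − 32.
Before the tax: set 130 − 4P = 5P − 32 → P* = £18, Q* = 58.
With the tax collected from buyers, demand (in seller-price terms) shifts: Qd = 130 − 4(P + 22.5).
Solving gives Q = 8 with buyers paying £30.5 and sellers receiving £8 (the £22.5 wedge).
Revenue = t · Q = 22.5 · 8 = £180.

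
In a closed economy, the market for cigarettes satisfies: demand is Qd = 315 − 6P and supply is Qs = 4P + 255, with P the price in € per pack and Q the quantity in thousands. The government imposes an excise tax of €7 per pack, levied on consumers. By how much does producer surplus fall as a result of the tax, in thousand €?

Producer surplus falls by €1136.52 thousand.

Without the tax, 315 − 6P = 4P + 255 gives 10P = 60, so P* = €6 and Q* = 279.
With the tax collected from consumers, demand (in seller-price terms) shifts: Qd = 315 − 6(P + 7).
New equilibrium: consumers pay €8.8, sellers receive €1.8, Q = 262.2. (Wedge: Pb − Ps = 7.)
ΔPS is the trapezoid between Q = 262.2 and Q = 279 of height €4.2: ½ · (279 + 262.2) · 4.2 = €1136.52.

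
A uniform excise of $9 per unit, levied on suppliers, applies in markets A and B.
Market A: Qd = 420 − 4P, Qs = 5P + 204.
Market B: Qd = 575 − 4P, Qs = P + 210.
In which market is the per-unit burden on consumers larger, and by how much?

Market A, by $3.2.

Market A: pre-tax P* = $24, Q* = 324; post-tax Q = 304; per-unit burden on consumers = $5.
Market B: pre-tax P* = $73, Q* = 283; post-tax Q = 275.8; per-unit burden on consumers = $1.8.
Difference: $5 vs $1.8 → market A is larger by $3.2.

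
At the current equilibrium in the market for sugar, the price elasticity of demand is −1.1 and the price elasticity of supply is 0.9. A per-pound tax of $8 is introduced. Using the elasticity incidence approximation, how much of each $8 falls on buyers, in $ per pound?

Incidence ratio: buyers' share ≈ εs / (εs + |εd|) = 0.9 / (0.9 + 1.1) = 0.45.
So buyers bear ≈ 0.45 × $8 = $3.6; producers bear $4.4.

Buyers bear ≈ $3.6 per pound.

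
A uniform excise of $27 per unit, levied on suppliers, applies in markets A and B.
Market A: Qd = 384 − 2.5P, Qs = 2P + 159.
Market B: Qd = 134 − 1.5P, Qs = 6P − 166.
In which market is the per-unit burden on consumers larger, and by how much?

Market A: pre-tax P* = $50, Q* = 259; post-tax Q = 229; per-unit burden on consumers = $12.
Market B: pre-tax P* = $40, Q* = 74; post-tax Q = 41.6; per-unit burden on consumers = $21.6.
Difference: $12 vs $21.6 → market B is larger by $9.6.

Market B, by $9.6.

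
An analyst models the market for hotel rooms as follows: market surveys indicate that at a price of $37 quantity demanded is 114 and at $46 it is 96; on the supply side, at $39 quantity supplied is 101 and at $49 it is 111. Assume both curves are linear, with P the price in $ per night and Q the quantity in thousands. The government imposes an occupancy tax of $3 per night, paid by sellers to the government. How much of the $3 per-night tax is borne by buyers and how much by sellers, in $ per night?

Demand slope: (96 − 114)/(46 − 37) = -2, so Qd = 188 − 2P.
Supply slope: (111 − 101)/(49 − 39) = 1, so Qs = P + 62.
Before the tax: set 188 − 2P = P + 62 → P* = $42, Q* = 104.
With the tax collected from sellers, supply shifts: Qs = (P − 3) + 62.
Solving gives Q = 102 with buyers paying $43 and sellers receiving $40 (the $3 wedge).
Burden on buyers: $1; on sellers: $2. (They sum to $3.)
The less price-elastic side of the market bears the larger share of a per-unit tax.

Buyers bear $1 per night; sellers bear $2 per night.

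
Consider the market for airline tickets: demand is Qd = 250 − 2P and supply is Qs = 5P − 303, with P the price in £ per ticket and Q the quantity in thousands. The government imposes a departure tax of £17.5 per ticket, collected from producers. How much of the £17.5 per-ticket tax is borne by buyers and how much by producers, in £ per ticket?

Buyers bear £12.5 per ticket; producers bear £5 per ticket.

Before the tax: set 250 − 2P = 5P − 303 → P* = £79, Q* = 92.
With the tax collected from producers, supply shifts: Qs = 5(P − 17.5) − 303.
New equilibrium: buyers pay £91.5, producers receive £74, Q = 67. (Wedge: Pb − Ps = 17.5.)
Burden on buyers: £12.5; on producers: £5. (They sum to £17.5.)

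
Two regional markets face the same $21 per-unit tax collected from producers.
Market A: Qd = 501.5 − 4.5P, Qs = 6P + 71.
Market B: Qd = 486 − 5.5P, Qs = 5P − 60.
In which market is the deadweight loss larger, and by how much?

Market A: pre-tax P* = $41, Q* = 317; post-tax Q = 263; deadweight loss = $567.
Market B: pre-tax P* = $52, Q* = 200; post-tax Q = 145; deadweight loss = $577.5.
Difference: $567 vs $577.5 → market B is larger by $10.5.

Market B, by $10.5.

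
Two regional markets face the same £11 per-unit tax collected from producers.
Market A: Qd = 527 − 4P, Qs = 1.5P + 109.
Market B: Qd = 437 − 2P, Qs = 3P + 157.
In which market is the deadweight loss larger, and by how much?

Market B, by £6.6.

Market A: pre-tax P* = £76, Q* = 223; post-tax Q = 211; deadweight loss = £66.
Market B: pre-tax P* = £56, Q* = 325; post-tax Q = 311.8; deadweight loss = £72.6.
Difference: £66 vs £72.6 → market B is larger by £6.6.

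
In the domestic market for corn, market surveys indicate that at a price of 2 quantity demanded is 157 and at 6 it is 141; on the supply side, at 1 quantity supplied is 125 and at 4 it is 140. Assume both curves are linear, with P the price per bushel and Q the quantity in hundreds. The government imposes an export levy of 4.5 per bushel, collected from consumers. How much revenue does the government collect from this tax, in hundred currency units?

Demand slope: (141 − 157)/(6 − 2) = -4, so Qd = 165 − 4P.
Supply slope: (140 − 125)/(4 − 1) = 5, so Qs = 5P + 120.
Before the tax: set 165 − 4P = 5P + 120 → P* = 5, Q* = 145.
With the tax collected from consumers, demand (in seller-price terms) shifts: Qd = 165 − 4(P + 4.5).
New equilibrium: consumers pay 7.5, suppliers receive 3, Q = 135. (Wedge: Pb − Ps = 4.5.)
Revenue = t · Q = 4.5 · 135 = 607.5.

Tax revenue = 607.5 hundred.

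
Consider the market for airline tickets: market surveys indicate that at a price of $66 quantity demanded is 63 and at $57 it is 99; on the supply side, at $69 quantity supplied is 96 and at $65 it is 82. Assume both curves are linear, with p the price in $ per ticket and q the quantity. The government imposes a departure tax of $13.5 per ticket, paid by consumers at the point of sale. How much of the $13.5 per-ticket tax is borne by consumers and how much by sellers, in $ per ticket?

Consumers bear $6.3 per ticket; sellers bear $7.2 per ticket.

Demand slope: (99 − 63)/(57 − 66) = -4, so qd = 327 − 4p.
Supply slope: (82 − 96)/(65 − 69) = 3.5, so qs = 3.5p − 145.5.
Without the tax, 327 − 4p = 3.5p − 145.5 gives 7.5p = 472.5, so p* = $63 and q* = 75.
With the tax collected from consumers, demand (in seller-price terms) shifts: qd = 327 − 4(p + 13.5).
Solving gives q = 49.8 with consumers paying $69.3 and sellers receiving $55.8 (the $13.5 wedge).
Burden on consumers: $6.3; on sellers: $7.2. (They sum to $13.5.)
The less price-elastic side of the market bears the larger share of a per-unit tax.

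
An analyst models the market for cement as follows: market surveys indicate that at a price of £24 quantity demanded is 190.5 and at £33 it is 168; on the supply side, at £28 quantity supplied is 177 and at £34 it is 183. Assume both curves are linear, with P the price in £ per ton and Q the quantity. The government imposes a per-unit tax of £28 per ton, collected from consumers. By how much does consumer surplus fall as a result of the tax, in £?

Consumer surplus falls by £1344.

Demand slope: (168 − 190.5)/(33 − 24) = -2.5, so Qd = 250.5 − 2.5P.
Supply slope: (183 − 177)/(34 − 28) = 1, so Qs = P + 149.
Before the tax: set 250.5 − 2.5P = P + 149 → P* = £29, Q* = 178.
With the tax collected from consumers, demand (in seller-price terms) shifts: Qd = 250.5 − 2.5(P + 28).
New equilibrium: consumers pay £37, sellers receive £9, Q = 158. (Wedge: Pb − Ps = 28.)
ΔCS is the trapezoid between Q = 158 and Q = 178 of height £8: ½ · (178 + 158) · 8 = £1344.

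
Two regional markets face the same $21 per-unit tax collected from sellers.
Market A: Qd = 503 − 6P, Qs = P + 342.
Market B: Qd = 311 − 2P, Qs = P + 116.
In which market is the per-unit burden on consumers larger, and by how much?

Market B, by $4.

Market A: pre-tax P* = $23, Q* = 365; post-tax Q = 347; per-unit burden on consumers = $3.
Market B: pre-tax P* = $65, Q* = 181; post-tax Q = 167; per-unit burden on consumers = $7.
Difference: $3 vs $7 → market B is larger by $4.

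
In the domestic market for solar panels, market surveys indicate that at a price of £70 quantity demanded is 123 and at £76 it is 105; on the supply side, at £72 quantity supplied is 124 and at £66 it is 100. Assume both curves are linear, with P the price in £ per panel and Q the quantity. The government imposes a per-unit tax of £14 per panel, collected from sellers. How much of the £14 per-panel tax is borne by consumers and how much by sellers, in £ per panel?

Demand slope: (105 − 123)/(76 − 70) = -3, so Qd = 333 − 3P.
Supply slope: (100 − 124)/(66 − 72) = 4, so Qs = 4P − 164.
Before the tax: set 333 − 3P = 4P − 164 → P* = £71, Q* = 120.
With the tax collected from sellers, supply shifts: Qs = 4(P − 14) − 164.
Solving gives Q = 96 with consumers paying £79 and sellers receiving £65 (the £14 wedge).
Burden on consumers: £8; on sellers: £6. (They sum to £14.)
The less price-elastic side of the market bears the larger share of a per-unit tax.

Consumers bear £8 per panel; sellers bear £6 per panel.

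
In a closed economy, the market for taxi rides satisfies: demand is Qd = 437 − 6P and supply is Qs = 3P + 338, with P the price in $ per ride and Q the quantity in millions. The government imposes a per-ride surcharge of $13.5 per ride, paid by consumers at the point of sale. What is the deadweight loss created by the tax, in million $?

Deadweight loss = $182.25 million.

Before the tax: set 437 − 6P = 3P + 338 → P* = $11, Q* = 371.
With the tax collected from consumers, demand (in seller-price terms) shifts: Qd = 437 − 6(P + 13.5).
Solving gives Q = 344 with consumers paying $15.5 and suppliers receiving $2 (the $13.5 wedge).
Quantity falls by |ΔQ| = |371 − 344| = 27.
DWL = ½ · t · |ΔQ| = ½ · 13.5 · 27 = $182.25.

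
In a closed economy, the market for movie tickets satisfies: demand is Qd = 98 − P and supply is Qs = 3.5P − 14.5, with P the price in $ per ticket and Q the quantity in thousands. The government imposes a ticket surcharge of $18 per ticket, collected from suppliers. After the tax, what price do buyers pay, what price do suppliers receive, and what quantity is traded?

Buyers pay $39; suppliers receive $21; quantity = 59.

Before the tax: set 98 − P = 3.5P − 14.5 → P* = $25, Q* = 73.
With the tax collected from suppliers, supply shifts: Qs = 3.5(P − 18) − 14.5.
New equilibrium: buyers pay $39, suppliers receive $21, Q = 59. (Wedge: Pb − Ps = 18.)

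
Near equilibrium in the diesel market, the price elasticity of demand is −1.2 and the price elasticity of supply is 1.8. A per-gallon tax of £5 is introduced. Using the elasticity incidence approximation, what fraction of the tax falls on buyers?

Buyers' share ≈ 0.6.

Incidence ratio: buyers' share ≈ εs / (εs + |εd|) = 1.8 / (1.8 + 1.2) = 0.6.
Supply is the more elastic side, so buyers bear the larger share.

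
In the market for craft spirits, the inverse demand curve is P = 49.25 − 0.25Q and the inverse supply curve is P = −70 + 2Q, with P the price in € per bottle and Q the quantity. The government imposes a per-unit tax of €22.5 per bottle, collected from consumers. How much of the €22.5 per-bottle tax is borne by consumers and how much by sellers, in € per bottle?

Consumers bear €2.5 per bottle; sellers bear €20 per bottle.

Rewrite in direct form: Qd = 197 − 4P and Qs = 0.5P + 35.
Before the tax: set 197 − 4P = 0.5P + 35 → P* = €36, Q* = 53.
With the tax collected from consumers, demand (in seller-price terms) shifts: Qd = 197 − 4(P + 22.5).
New equilibrium: consumers pay €38.5, sellers receive €16, Q = 43. (Wedge: Pb − Ps = 22.5.)
Burden on consumers: €2.5; on sellers: €20. (They sum to €22.5.)
The less price-elastic side of the market bears the larger share of a per-unit tax.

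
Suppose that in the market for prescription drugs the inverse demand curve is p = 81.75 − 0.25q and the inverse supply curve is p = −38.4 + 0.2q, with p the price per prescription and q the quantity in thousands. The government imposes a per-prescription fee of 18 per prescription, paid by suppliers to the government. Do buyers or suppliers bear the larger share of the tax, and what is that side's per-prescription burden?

Inverting to q(p) form: qd = 327 − 4p; qs = 5p + 192.
Before the tax: set 327 − 4p = 5p + 192 → p* = 15, q* = 267.
With the tax collected from suppliers, supply shifts: qs = 5(p − 18) + 192.
Solving gives q = 227 with buyers paying 25 and suppliers receiving 7 (the 18 wedge).
Per-prescription burden: buyers 10, suppliers 8.
Buyers take the larger share because demand is less price-elastic here (demand slope 4 vs supply slope 5).
The less price-elastic side of the market bears the larger share of a per-unit tax.

Buyers bear the larger share: 10 per prescription.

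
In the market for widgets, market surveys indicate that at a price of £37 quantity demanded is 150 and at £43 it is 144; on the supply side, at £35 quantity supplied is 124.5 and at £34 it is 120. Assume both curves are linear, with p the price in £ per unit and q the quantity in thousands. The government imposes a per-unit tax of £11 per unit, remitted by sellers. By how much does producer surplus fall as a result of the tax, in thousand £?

Demand slope: (144 − 150)/(43 − 37) = -1, so qd = 187 − p.
Supply slope: (120 − 124.5)/(34 − 35) = 4.5, so qs = 4.5p − 33.
Before the tax: set 187 − p = 4.5p − 33 → p* = £40, q* = 147.
With the tax collected from sellers, supply shifts: qs = 4.5(p − 11) − 33.
New equilibrium: buyers pay £49, sellers receive £38, q = 138. (Wedge: pb − ps = 11.)
ΔPS is the trapezoid between Q = 138 and Q = 147 of height £2: ½ · (147 + 138) · 2 = £285.

Producer surplus falls by £285 thousand.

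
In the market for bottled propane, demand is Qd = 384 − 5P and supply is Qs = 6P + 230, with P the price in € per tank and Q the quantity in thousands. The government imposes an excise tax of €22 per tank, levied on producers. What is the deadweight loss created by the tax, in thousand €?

Before the tax: set 384 − 5P = 6P + 230 → P* = €14, Q* = 314.
With the tax collected from producers, supply shifts: Qs = 6(P − 22) + 230.
Solving gives Q = 254 with buyers paying €26 and producers receiving €4 (the €22 wedge).
Quantity falls by |ΔQ| = |314 − 254| = 60.
DWL = ½ · t · |ΔQ| = ½ · 22 · 60 = €660.

Deadweight loss = €660 thousand.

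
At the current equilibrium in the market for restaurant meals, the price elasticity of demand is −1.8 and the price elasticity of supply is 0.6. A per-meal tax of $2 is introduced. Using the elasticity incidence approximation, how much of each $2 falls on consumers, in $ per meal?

Consumers bear ≈ $0.5 per meal.

Incidence ratio: consumers' share ≈ εs / (εs + |εd|) = 0.6 / (0.6 + 1.8) = 0.25.
So consumers bear ≈ 0.25 × $2 = $0.5; producers bear $1.5.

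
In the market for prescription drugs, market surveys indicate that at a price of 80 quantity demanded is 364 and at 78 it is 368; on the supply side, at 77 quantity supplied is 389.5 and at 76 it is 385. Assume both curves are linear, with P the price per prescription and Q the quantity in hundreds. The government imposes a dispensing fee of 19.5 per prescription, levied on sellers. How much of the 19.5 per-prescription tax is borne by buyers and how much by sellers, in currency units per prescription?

Buyers bear 13.5 per prescription; sellers bear 6 per prescription.

Demand slope: (368 − 364)/(78 − 80) = -2, so Qd = 524 − 2P.
Supply slope: (385 − 389.5)/(76 − 77) = 4.5, so Qs = 4.5P + 43.
Without the tax, 524 − 2P = 4.5P + 43 gives 6.5P = 481, so P* = 74 and Q* = 376.
With the tax collected from sellers, supply shifts: Qs = 4.5(P − 19.5) + 43.
New equilibrium: buyers pay 87.5, sellers receive 68, Q = 349. (Wedge: Pb − Ps = 19.5.)
Burden on buyers: 13.5; on sellers: 6. (They sum to 19.5.)
The less price-elastic side of the market bears the larger share of a per-unit tax.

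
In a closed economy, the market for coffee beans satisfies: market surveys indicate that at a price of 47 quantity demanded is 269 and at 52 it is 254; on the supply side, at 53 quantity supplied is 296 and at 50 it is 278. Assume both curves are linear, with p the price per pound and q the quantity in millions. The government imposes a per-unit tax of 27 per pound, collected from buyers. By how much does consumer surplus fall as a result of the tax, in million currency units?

Demand slope: (254 − 269)/(52 − 47) = -3, so qd = 410 − 3p.
Supply slope: (278 − 296)/(50 − 53) = 6, so qs = 6p − 22.
Without the tax, 410 − 3p = 6p − 22 gives 9p = 432, so p* = 48 and q* = 266.
With the tax collected from buyers, demand (in seller-price terms) shifts: qd = 410 − 3(p + 27).
New equilibrium: buyers pay 66, producers receive 39, q = 212. (Wedge: pb − ps = 27.)
ΔCS is the trapezoid between Q = 212 and Q = 266 of height 18: ½ · (266 + 212) · 18 = 4302.

Consumer surplus falls by 4302 million.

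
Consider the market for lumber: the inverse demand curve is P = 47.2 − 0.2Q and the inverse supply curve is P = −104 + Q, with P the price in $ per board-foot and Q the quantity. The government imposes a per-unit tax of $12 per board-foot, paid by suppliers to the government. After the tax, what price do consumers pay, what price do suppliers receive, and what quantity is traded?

Consumers pay $24; suppliers receive $12; quantity = 116.

Inverting to Q(P) form: Qd = 236 − 5P; Qs = P + 104.
Before the tax: set 236 − 5P = P + 104 → P* = $22, Q* = 126.
With the tax collected from suppliers, supply shifts: Qs = (P − 12) + 104.
New equilibrium: consumers pay $24, suppliers receive $12, Q = 116. (Wedge: Pb − Ps = 12.)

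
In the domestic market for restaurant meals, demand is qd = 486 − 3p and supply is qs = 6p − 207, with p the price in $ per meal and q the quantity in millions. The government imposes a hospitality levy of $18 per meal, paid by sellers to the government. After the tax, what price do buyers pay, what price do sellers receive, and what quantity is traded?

Without the tax, 486 − 3p = 6p − 207 gives 9p = 693, so p* = $77 and q* = 255.
With the tax collected from sellers, supply shifts: qs = 6(p − 18) − 207.
Solving gives q = 219 with buyers paying $89 and sellers receiving $71 (the $18 wedge).
The less price-elastic side of the market bears the larger share of a per-unit tax.

Buyers pay $89; sellers receive $71; quantity = 219.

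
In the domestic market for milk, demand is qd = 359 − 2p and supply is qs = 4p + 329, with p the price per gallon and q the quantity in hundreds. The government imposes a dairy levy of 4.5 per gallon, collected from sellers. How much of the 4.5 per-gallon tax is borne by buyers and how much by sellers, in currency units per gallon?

Before the tax: set 359 − 2p = 4p + 329 → p* = 5, q* = 349.
With the tax collected from sellers, supply shifts: qs = 4(p − 4.5) + 329.
Solving gives q = 343 with buyers paying 8 and sellers receiving 3.5 (the 4.5 wedge).
Burden on buyers: 3; on sellers: 1.5. (They sum to 4.5.)
The less price-elastic side of the market bears the larger share of a per-unit tax.

Buyers bear 3 per gallon; sellers bear 1.5 per gallon.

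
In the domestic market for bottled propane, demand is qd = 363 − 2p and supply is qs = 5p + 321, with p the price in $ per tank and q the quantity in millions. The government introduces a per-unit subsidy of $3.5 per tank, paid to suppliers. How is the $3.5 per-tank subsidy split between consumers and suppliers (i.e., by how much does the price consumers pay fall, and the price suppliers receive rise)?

Consumers gain $2.5 per tank; suppliers gain $1 per tank.

Before the subsidy: set 363 − 2p = 5p + 321 → p* = $6, q* = 351.
With a per-unit subsidy paid to suppliers, each receives p + 3.5 per unit sold, so supply becomes qs = 5(p + 3.5) + 321.
Solving gives q = 356 with consumers paying $3.5 and suppliers receiving $7 (the $3.5 wedge).
Gain to consumers: $2.5; to suppliers: $1. (They sum to $3.5.)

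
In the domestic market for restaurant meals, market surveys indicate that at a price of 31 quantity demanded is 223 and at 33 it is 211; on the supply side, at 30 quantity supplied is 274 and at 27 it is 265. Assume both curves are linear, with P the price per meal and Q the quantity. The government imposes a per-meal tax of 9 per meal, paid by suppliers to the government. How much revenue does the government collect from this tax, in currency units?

Demand slope: (211 − 223)/(33 − 31) = -6, so Qd = 409 − 6P.
Supply slope: (265 − 274)/(27 − 30) = 3, so Qs = 3P + 184.
Without the tax, 409 − 6P = 3P + 184 gives 9P = 225, so P* = 25 and Q* = 259.
With the tax collected from suppliers, supply shifts: Qs = 3(P − 9) + 184.
Solving gives Q = 241 with buyers paying 28 and suppliers receiving 19 (the 9 wedge).
Revenue = t · Q = 9 · 241 = 2169.

Tax revenue = 2169.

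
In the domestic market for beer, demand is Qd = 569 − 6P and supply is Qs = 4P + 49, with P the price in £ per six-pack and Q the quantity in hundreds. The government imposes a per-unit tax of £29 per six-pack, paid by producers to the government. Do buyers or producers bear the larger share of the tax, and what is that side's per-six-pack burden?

Before the tax: set 569 − 6P = 4P + 49 → P* = £52, Q* = 257.
With the tax collected from producers, supply shifts: Qs = 4(P − 29) + 49.
Solving gives Q = 187.4 with buyers paying £63.6 and producers receiving £34.6 (the £29 wedge).
Per-six-pack burden: buyers £11.6, producers £17.4.
Producers take the larger share because supply is less price-elastic here (demand slope 6 vs supply slope 4).
The less price-elastic side of the market bears the larger share of a per-unit tax.

Producers bear the larger share: £17.4 per six-pack.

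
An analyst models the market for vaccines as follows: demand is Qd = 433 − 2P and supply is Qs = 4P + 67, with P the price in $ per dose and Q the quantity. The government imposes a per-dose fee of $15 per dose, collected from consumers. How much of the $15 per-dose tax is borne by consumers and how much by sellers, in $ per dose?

Before the tax: set 433 − 2P = 4P + 67 → P* = $61, Q* = 311.
With the tax collected from consumers, demand (in seller-price terms) shifts: Qd = 433 − 2(P + 15).
Solving gives Q = 291 with consumers paying $71 and sellers receiving $56 (the $15 wedge).
Burden on consumers: $10; on sellers: $5. (They sum to $15.)
The less price-elastic side of the market bears the larger share of a per-unit tax.

Consumers bear $10 per dose; sellers bear $5 per dose.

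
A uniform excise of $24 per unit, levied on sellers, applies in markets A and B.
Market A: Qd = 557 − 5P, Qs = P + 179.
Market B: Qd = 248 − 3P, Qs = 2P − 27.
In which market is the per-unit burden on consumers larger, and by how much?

Market B, by $5.6.

Market A: pre-tax P* = $63, Q* = 242; post-tax Q = 222; per-unit burden on consumers = $4.
Market B: pre-tax P* = $55, Q* = 83; post-tax Q = 54.2; per-unit burden on consumers = $9.6.
Difference: $4 vs $9.6 → market B is larger by $5.6.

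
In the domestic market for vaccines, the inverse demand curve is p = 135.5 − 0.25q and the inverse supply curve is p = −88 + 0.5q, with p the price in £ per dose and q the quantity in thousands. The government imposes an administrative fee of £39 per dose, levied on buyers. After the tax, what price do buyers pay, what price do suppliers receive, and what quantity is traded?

Buyers pay £74; suppliers receive £35; quantity = 246.

Inverting to q(p) form: qd = 542 − 4p; qs = 2p + 176.
Before the tax: set 542 − 4p = 2p + 176 → p* = £61, q* = 298.
With the tax collected from buyers, demand (in seller-price terms) shifts: qd = 542 − 4(p + 39).
New equilibrium: buyers pay £74, suppliers receive £35, q = 246. (Wedge: pb − ps = 39.)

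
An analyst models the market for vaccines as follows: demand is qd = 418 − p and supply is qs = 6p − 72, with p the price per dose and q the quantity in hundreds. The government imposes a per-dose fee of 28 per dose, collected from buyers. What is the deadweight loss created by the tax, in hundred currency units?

Deadweight loss = 336 hundred.

Before the tax: set 418 − p = 6p − 72 → p* = 70, q* = 348.
With the tax collected from buyers, demand (in seller-price terms) shifts: qd = 418 − (p + 28).
Solving gives q = 324 with buyers paying 94 and sellers receiving 66 (the 28 wedge).
Quantity falls by |ΔQ| = |348 − 324| = 24.
DWL = ½ · t · |ΔQ| = ½ · 28 · 24 = 336.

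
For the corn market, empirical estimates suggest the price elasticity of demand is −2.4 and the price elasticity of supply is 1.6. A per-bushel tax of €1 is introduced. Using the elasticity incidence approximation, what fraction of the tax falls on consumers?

Consumers' share ≈ 0.4.

Incidence ratio: consumers' share ≈ εs / (εs + |εd|) = 1.6 / (1.6 + 2.4) = 0.4.
Supply is the less elastic side, so consumers bear the smaller share.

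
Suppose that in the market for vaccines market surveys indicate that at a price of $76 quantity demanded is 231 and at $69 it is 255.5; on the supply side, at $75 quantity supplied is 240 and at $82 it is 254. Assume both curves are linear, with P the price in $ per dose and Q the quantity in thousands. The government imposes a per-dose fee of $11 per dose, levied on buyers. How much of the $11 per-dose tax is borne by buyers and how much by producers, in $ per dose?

Buyers bear $4 per dose; producers bear $7 per dose.

Demand slope: (255.5 − 231)/(69 − 76) = -3.5, so Qd = 497 − 3.5P.
Supply slope: (254 − 240)/(82 − 75) = 2, so Qs = 2P + 90.
Before the tax: set 497 − 3.5P = 2P + 90 → P* = $74, Q* = 238.
With the tax collected from buyers, demand (in seller-price terms) shifts: Qd = 497 − 3.5(P + 11).
New equilibrium: buyers pay $78, producers receive $67, Q = 224. (Wedge: Pb − Ps = 11.)
Burden on buyers: $4; on producers: $7. (They sum to $11.)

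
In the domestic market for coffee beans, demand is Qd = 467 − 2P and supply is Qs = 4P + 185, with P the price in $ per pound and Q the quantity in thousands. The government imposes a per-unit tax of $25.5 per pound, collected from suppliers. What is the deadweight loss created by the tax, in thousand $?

Deadweight loss = $433.5 thousand.

Before the tax: set 467 − 2P = 4P + 185 → P* = $47, Q* = 373.
With the tax collected from suppliers, supply shifts: Qs = 4(P − 25.5) + 185.
New equilibrium: buyers pay $64, suppliers receive $38.5, Q = 339. (Wedge: Pb − Ps = 25.5.)
Quantity falls by |ΔQ| = |373 − 339| = 34.
DWL = ½ · t · |ΔQ| = ½ · 25.5 · 34 = $433.5.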